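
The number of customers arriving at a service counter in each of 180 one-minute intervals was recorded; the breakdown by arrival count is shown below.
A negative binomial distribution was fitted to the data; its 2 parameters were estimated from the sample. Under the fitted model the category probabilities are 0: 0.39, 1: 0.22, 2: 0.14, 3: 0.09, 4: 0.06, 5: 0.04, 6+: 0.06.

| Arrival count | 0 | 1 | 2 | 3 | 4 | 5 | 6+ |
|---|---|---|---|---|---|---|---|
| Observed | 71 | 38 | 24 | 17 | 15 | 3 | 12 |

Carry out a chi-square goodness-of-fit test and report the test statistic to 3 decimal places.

Expected counts E_i = n·p_i: 180×0.39 = 70.2, 180×0.22 = 39.6, 180×0.14 = 25.2, 180×0.09 = 16.2, 180×0.06 = 10.8, 180×0.04 = 7.2, 180×0.06 = 10.8.
cat         O        E   (O−E)²/E
0          71     70.2     0.0091
1          38     39.6     0.0646
2          24     25.2     0.0571
3          17     16.2     0.0395
4          15     10.8     1.6333
5           3      7.2     2.4500
6+         12     10.8     0.1333
Sum = 4.387

4.387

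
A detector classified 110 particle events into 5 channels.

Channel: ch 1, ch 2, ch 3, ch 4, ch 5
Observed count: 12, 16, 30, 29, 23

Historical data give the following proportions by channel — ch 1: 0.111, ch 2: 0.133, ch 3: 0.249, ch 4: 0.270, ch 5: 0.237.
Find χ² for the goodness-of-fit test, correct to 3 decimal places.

Expected counts E_i = n·p_i: 110×0.111 = 12.21, 110×0.133 = 14.63, 110×0.249 = 27.39, 110×0.270 = 29.7, 110×0.237 = 26.07.
cat         O        E   (O−E)²/E
ch 1       12    12.21     0.0036
ch 2       16    14.63     0.1283
ch 3       30    27.39     0.2487
ch 4       29     29.7     0.0165
ch 5       23    26.07     0.3615
Sum = 0.759

0.759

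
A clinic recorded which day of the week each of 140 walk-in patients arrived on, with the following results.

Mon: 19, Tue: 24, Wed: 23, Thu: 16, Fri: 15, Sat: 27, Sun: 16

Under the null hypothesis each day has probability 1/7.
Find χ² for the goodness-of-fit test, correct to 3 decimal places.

6.600

Under H₀ each category has probability 1/7, so each expected count is 140/7 = 20.
Mon: (19 − 20)²/20 = 1/20 = 0.0500
Tue: (24 − 20)²/20 = 16/20 = 0.8000
Wed: (23 − 20)²/20 = 9/20 = 0.4500
Thu: (16 − 20)²/20 = 16/20 = 0.8000
Fri: (15 − 20)²/20 = 25/20 = 1.2500
Sat: (27 − 20)²/20 = 49/20 = 2.4500
Sun: (16 − 20)²/20 = 16/20 = 0.8000
Sum = 6.600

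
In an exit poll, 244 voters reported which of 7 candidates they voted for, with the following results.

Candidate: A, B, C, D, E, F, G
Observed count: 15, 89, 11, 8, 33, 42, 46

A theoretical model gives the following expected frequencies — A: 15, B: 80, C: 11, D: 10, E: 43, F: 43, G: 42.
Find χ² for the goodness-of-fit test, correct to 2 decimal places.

cat         O        E   (O−E)²/E
A          15       15      0.000
B          89       80      1.013
C          11       11      0.000
D           8       10      0.400
E          33       43      2.326
F          42       43      0.023
G          46       42      0.381
Sum = 4.14

4.14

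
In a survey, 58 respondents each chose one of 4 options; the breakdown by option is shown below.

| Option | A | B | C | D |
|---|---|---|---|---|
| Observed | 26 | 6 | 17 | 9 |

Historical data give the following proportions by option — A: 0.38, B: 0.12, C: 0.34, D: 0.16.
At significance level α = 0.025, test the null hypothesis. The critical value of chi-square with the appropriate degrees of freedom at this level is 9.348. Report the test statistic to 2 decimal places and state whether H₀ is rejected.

1.23; do not reject

Expected counts E_i = n·p_i: 58×0.38 = 22.04, 58×0.12 = 6.96, 58×0.34 = 19.72, 58×0.16 = 9.28.
A: (26 − 22.04)²/22.04 = 15.6816/22.04 = 0.712
B: (6 − 6.96)²/6.96 = 0.9216/6.96 = 0.132
C: (17 − 19.72)²/19.72 = 7.3984/19.72 = 0.375
D: (9 − 9.28)²/9.28 = 0.0784/9.28 = 0.008
Sum = 1.23
df = 3. Since 1.23 < 9.348, we do not reject H₀.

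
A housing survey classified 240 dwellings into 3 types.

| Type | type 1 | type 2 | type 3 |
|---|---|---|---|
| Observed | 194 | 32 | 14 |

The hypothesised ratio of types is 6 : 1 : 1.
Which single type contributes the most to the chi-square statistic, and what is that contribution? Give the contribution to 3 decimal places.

Ratio total = 8. Expected counts: 240×6/8 = 180, 240×1/8 = 30, 240×1/8 = 30.
cat         O        E   (O−E)²/E
type 1    194      180     1.0889
type 2     32       30     0.1333
type 3     14       30     8.5333
The largest term is for type 3: 8.533.

type 3, 8.533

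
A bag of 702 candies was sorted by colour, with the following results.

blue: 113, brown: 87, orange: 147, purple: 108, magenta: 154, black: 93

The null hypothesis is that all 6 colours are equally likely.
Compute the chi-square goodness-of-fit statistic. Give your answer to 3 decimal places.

32.838

Under H₀ each category has probability 1/6, so each expected count is 702/6 = 117.
χ² = (113−117)²/117 + (87−117)²/117 + (147−117)²/117 + (108−117)²/117 + (154−117)²/117 + (93−117)²/117
   = 0.1368 + 7.6923 + 7.6923 + 0.6923 + 11.7009 + 4.9231
Sum = 32.838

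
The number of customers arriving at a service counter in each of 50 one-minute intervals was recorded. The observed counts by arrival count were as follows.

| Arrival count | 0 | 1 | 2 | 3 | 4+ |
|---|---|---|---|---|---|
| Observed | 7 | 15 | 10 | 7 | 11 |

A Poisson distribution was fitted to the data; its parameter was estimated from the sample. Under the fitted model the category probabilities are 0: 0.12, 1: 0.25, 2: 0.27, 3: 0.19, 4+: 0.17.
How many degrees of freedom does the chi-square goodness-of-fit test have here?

There are k = 5 categories and 1 parameter estimated from the data, so df = 5 − 1 − 1 = 3.

3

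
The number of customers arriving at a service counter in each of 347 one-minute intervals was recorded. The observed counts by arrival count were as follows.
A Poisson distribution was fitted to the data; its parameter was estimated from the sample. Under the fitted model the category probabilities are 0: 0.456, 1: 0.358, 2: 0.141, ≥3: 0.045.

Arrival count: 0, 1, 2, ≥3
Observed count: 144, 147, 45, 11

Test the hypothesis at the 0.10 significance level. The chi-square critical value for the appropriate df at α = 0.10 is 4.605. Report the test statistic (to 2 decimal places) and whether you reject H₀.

Expected counts E_i = n·p_i: 347×0.456 = 158.232, 347×0.358 = 124.226, 347×0.141 = 48.927, 347×0.045 = 15.615.
cat         O        E   (O−E)²/E
0         144  158.232      1.280
1         147  124.226      4.175
2          45   48.927      0.315
≥3         11   15.615      1.364
Sum = 7.13
df = 2. Since 7.13 > 4.605, we reject H₀.

7.13; reject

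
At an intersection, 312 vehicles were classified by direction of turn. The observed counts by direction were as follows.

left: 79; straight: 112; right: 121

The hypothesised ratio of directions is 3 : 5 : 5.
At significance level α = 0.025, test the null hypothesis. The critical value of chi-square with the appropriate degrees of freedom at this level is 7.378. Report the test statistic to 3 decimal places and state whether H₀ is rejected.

1.222; do not reject

Ratio total = 13. Expected counts: 312×3/13 = 72, 312×5/13 = 120, 312×5/13 = 120.
cat           O        E   (O−E)²/E
left         79       72     0.6806
straight    112      120     0.5333
right       121      120     0.0083
Sum = 1.222
df = 2. Since 1.222 < 7.378, we do not reject H₀.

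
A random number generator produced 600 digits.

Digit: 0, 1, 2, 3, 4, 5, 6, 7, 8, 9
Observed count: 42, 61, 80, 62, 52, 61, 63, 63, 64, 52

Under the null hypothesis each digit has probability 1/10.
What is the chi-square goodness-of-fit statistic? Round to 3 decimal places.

Expected count for each of the 10 categories: 600/10 = 60.
0: (42 − 60)²/60 = 324/60 = 5.4000
1: (61 − 60)²/60 = 1/60 = 0.0167
2: (80 − 60)²/60 = 400/60 = 6.6667
3: (62 − 60)²/60 = 4/60 = 0.0667
4: (52 − 60)²/60 = 64/60 = 1.0667
5: (61 − 60)²/60 = 1/60 = 0.0167
6: (63 − 60)²/60 = 9/60 = 0.1500
7: (63 − 60)²/60 = 9/60 = 0.1500
8: (64 − 60)²/60 = 16/60 = 0.2667
9: (52 − 60)²/60 = 64/60 = 1.0667
Sum = 14.867

14.867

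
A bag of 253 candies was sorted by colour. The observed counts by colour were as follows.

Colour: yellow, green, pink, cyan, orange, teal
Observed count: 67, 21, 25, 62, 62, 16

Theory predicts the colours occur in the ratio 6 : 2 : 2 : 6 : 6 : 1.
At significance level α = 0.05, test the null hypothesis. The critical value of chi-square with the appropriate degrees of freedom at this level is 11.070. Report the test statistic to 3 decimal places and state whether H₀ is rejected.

3.227; do not reject

Ratio total = 23. Expected counts: 253×6/23 = 66, 253×2/23 = 22, 253×2/23 = 22, 253×6/23 = 66, 253×6/23 = 66, 253×1/23 = 11.
yellow: (67 − 66)²/66 = 1/66 = 0.0152
green: (21 − 22)²/22 = 1/22 = 0.0455
pink: (25 − 22)²/22 = 9/22 = 0.4091
cyan: (62 − 66)²/66 = 16/66 = 0.2424
orange: (62 − 66)²/66 = 16/66 = 0.2424
teal: (16 − 11)²/11 = 25/11 = 2.2727
Sum = 3.227
df = 5. Since 3.227 < 11.070, we do not reject H₀.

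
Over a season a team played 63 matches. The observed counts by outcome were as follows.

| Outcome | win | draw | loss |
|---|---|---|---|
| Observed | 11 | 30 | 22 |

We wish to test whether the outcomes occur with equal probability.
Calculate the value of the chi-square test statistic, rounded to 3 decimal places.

8.667

Expected count for each of the 3 categories: 63/3 = 21.
cat         O        E   (O−E)²/E
win        11       21     4.7619
draw       30       21     3.8571
loss       22       21     0.0476
Sum = 8.667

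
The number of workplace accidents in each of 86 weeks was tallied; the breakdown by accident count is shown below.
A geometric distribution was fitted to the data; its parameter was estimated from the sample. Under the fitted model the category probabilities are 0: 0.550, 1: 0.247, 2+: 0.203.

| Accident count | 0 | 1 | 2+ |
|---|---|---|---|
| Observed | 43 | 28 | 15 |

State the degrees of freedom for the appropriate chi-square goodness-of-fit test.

1

There are k = 3 categories and 1 parameter estimated from the data, so df = 3 − 1 − 1 = 1.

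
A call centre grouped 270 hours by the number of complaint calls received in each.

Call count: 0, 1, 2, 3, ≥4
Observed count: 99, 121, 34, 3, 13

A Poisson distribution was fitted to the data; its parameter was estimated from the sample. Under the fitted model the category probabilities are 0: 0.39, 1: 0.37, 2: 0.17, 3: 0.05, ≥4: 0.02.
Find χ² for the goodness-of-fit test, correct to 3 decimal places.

Expected counts E_i = n·p_i: 270×0.39 = 105.3, 270×0.37 = 99.9, 270×0.17 = 45.9, 270×0.05 = 13.5, 270×0.02 = 5.4.
χ² = (99−105.3)²/105.3 + (121−99.9)²/99.9 + (34−45.9)²/45.9 + (3−13.5)²/13.5 + (13−5.4)²/5.4
   = 0.3769 + 4.4566 + 3.0852 + 8.1667 + 10.6963
Sum = 26.782

26.782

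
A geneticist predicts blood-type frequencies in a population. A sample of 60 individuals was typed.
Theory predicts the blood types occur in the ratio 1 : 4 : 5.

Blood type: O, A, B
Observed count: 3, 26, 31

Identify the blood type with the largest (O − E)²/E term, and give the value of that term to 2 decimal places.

O, 1.50

Ratio total = 10. Expected counts: 60×1/10 = 6, 60×4/10 = 24, 60×5/10 = 30.
cat         O        E   (O−E)²/E
O           3        6      1.500
A          26       24      0.167
B          31       30      0.033
The largest term is for O: 1.50.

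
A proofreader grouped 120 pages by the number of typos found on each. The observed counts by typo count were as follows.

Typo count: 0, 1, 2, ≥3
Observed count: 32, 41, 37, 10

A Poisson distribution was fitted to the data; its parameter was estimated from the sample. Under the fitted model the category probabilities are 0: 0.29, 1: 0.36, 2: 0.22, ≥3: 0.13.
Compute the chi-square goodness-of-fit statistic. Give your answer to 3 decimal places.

Expected counts E_i = n·p_i: 120×0.29 = 34.8, 120×0.36 = 43.2, 120×0.22 = 26.4, 120×0.13 = 15.6.
χ² = (32−34.8)²/34.8 + (41−43.2)²/43.2 + (37−26.4)²/26.4 + (10−15.6)²/15.6
   = 0.2253 + 0.1120 + 4.2561 + 2.0103
Sum = 6.604

6.604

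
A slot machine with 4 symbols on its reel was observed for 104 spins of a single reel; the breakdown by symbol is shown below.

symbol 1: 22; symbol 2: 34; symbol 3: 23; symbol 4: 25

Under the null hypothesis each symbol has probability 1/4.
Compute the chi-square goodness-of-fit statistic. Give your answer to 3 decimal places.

3.462

Under H₀ each category has probability 1/4, so each expected count is 104/4 = 26.
cat           O        E   (O−E)²/E
symbol 1     22       26     0.6154
symbol 2     34       26     2.4615
symbol 3     23       26     0.3462
symbol 4     25       26     0.0385
Sum = 3.462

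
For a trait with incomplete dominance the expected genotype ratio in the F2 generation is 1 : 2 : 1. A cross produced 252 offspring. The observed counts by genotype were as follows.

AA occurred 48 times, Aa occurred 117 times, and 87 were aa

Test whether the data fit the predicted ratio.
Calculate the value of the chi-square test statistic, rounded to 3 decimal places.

13.357

Ratio total = 4. Expected counts: 252×1/4 = 63, 252×2/4 = 126, 252×1/4 = 63.
cat         O        E   (O−E)²/E
AA         48       63     3.5714
Aa        117      126     0.6429
aa         87       63     9.1429
Sum = 13.357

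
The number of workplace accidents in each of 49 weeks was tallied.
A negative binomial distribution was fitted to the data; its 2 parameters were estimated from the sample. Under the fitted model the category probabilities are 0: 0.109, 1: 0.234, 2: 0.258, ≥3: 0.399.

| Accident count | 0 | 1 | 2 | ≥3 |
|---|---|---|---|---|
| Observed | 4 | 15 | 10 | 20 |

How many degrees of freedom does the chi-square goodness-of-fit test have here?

There are k = 4 categories and 2 parameters estimated from the data, so df = 4 − 1 − 2 = 1.

1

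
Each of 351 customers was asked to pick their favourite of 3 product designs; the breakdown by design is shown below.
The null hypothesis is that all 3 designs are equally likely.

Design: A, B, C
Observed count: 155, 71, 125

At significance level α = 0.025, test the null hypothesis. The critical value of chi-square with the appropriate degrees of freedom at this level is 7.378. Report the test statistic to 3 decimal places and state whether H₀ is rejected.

Under H₀ each category has probability 1/3, so each expected count is 351/3 = 117.
χ² = (155−117)²/117 + (71−117)²/117 + (125−117)²/117
   = 12.3419 + 18.0855 + 0.5470
Sum = 30.974
df = 2. Since 30.974 > 7.378, we reject H₀.

30.974; reject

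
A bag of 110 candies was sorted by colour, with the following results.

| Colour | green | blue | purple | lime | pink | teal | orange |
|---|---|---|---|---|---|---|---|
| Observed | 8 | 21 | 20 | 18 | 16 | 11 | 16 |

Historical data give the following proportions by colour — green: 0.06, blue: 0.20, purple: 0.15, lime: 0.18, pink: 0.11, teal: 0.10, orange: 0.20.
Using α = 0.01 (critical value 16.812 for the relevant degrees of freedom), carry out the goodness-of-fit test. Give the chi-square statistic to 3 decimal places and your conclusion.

Expected counts E_i = n·p_i: 110×0.06 = 6.6, 110×0.20 = 22, 110×0.15 = 16.5, 110×0.18 = 19.8, 110×0.11 = 12.1, 110×0.10 = 11, 110×0.20 = 22.
χ² = (8−6.6)²/6.6 + (21−22)²/22 + (20−16.5)²/16.5 + (18−19.8)²/19.8 + (16−12.1)²/12.1 + (11−11)²/11 + (16−22)²/22
   = 0.2970 + 0.0455 + 0.7424 + 0.1636 + 1.2570 + 0.0000 + 1.6364
Sum = 4.142
df = 6. Since 4.142 < 16.812, we do not reject H₀.

4.142; do not reject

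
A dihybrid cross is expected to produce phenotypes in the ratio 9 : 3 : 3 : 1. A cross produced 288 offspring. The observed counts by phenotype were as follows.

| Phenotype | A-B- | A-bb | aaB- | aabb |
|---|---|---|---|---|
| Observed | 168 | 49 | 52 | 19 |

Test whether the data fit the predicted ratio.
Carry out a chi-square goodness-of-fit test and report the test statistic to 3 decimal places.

0.815

Ratio total = 16. Expected counts: 288×9/16 = 162, 288×3/16 = 54, 288×3/16 = 54, 288×1/16 = 18.
χ² = (168−162)²/162 + (49−54)²/54 + (52−54)²/54 + (19−18)²/18
   = 0.2222 + 0.4630 + 0.0741 + 0.0556
Sum = 0.815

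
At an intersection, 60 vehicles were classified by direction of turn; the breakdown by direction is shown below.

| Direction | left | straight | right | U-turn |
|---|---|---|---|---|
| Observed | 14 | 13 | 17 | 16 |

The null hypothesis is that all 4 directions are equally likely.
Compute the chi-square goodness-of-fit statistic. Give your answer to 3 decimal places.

Under H₀ each category has probability 1/4, so each expected count is 60/4 = 15.
χ² = (14−15)²/15 + (13−15)²/15 + (17−15)²/15 + (16−15)²/15
   = 0.0667 + 0.2667 + 0.2667 + 0.0667
Sum = 0.667

0.667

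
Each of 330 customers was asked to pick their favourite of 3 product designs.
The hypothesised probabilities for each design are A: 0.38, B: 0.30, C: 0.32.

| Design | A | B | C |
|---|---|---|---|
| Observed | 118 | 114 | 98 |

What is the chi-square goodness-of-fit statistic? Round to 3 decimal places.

3.256

Expected counts E_i = n·p_i: 330×0.38 = 125.4, 330×0.30 = 99, 330×0.32 = 105.6.
A: (118 − 125.4)²/125.4 = 54.76/125.4 = 0.4367
B: (114 − 99)²/99 = 225/99 = 2.2727
C: (98 − 105.6)²/105.6 = 57.76/105.6 = 0.5470
Sum = 3.256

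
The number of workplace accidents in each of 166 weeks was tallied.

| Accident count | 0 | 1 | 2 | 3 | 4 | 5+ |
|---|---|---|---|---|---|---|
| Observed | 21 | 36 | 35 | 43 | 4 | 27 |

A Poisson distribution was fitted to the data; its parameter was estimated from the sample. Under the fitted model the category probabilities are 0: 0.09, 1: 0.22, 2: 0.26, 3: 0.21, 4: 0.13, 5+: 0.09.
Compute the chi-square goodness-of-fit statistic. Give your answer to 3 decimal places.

Expected counts E_i = n·p_i: 166×0.09 = 14.94, 166×0.22 = 36.52, 166×0.26 = 43.16, 166×0.21 = 34.86, 166×0.13 = 21.58, 166×0.09 = 14.94.
χ² = (21−14.94)²/14.94 + (36−36.52)²/36.52 + (35−43.16)²/43.16 + (43−34.86)²/34.86 + (4−21.58)²/21.58 + (27−14.94)²/14.94
   = 2.4581 + 0.0074 + 1.5428 + 1.9007 + 14.3214 + 9.7352
Sum = 29.966

29.966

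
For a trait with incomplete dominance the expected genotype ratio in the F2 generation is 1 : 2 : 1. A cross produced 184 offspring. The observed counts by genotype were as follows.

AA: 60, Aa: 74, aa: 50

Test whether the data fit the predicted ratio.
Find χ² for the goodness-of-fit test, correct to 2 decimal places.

Ratio total = 4. Expected counts: 184×1/4 = 46, 184×2/4 = 92, 184×1/4 = 46.
AA: (60 − 46)²/46 = 196/46 = 4.261
Aa: (74 − 92)²/92 = 324/92 = 3.522
aa: (50 − 46)²/46 = 16/46 = 0.348
Sum = 8.13

8.13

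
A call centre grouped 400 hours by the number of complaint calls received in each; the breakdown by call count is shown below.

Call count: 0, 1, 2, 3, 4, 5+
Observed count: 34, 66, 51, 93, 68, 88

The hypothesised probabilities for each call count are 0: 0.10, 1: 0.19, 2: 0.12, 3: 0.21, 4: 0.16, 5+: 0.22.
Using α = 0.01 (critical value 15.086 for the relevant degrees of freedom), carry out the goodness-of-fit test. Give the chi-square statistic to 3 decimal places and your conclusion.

3.618; do not reject

Expected counts E_i = n·p_i: 400×0.10 = 40, 400×0.19 = 76, 400×0.12 = 48, 400×0.21 = 84, 400×0.16 = 64, 400×0.22 = 88.
χ² = (34−40)²/40 + (66−76)²/76 + (51−48)²/48 + (93−84)²/84 + (68−64)²/64 + (88−88)²/88
   = 0.9000 + 1.3158 + 0.1875 + 0.9643 + 0.2500 + 0.0000
Sum = 3.618
df = 5. Since 3.618 < 15.086, we do not reject H₀.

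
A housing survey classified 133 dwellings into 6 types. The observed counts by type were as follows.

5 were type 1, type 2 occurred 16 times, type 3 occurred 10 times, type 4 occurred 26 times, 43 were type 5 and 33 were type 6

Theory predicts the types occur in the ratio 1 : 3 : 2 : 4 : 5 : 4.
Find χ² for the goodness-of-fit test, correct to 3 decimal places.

5.769

Ratio total = 19. Expected counts: 133×1/19 = 7, 133×3/19 = 21, 133×2/19 = 14, 133×4/19 = 28, 133×5/19 = 35, 133×4/19 = 28.
cat         O        E   (O−E)²/E
type 1      5        7     0.5714
type 2     16       21     1.1905
type 3     10       14     1.1429
type 4     26       28     0.1429
type 5     43       35     1.8286
type 6     33       28     0.8929
Sum = 5.769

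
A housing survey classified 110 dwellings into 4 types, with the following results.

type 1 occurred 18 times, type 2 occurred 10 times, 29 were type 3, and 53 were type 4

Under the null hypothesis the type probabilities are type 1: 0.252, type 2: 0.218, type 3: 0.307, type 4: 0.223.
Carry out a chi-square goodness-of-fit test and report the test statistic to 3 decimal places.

Expected counts E_i = n·p_i: 110×0.252 = 27.72, 110×0.218 = 23.98, 110×0.307 = 33.77, 110×0.223 = 24.53.
type 1: (18 − 27.72)²/27.72 = 94.4784/27.72 = 3.4083
type 2: (10 − 23.98)²/23.98 = 195.4404/23.98 = 8.1501
type 3: (29 − 33.77)²/33.77 = 22.7529/33.77 = 0.6738
type 4: (53 − 24.53)²/24.53 = 810.5409/24.53 = 33.0428
Sum = 45.275

45.275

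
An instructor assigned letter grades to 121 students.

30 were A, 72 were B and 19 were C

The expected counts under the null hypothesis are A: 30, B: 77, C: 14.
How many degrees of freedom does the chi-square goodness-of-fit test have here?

There are k = 3 categories and no parameters were estimated from the data, so df = 3 − 1 = 2.

2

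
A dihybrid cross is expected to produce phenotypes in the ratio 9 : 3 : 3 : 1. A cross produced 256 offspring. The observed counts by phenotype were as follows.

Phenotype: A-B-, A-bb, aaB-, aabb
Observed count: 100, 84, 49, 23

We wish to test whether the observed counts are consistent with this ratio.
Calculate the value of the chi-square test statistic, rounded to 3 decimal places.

Ratio total = 16. Expected counts: 256×9/16 = 144, 256×3/16 = 48, 256×3/16 = 48, 256×1/16 = 16.
A-B-: (100 − 144)²/144 = 1936/144 = 13.4444
A-bb: (84 − 48)²/48 = 1296/48 = 27.0000
aaB-: (49 − 48)²/48 = 1/48 = 0.0208
aabb: (23 − 16)²/16 = 49/16 = 3.0625
Sum = 43.528

43.528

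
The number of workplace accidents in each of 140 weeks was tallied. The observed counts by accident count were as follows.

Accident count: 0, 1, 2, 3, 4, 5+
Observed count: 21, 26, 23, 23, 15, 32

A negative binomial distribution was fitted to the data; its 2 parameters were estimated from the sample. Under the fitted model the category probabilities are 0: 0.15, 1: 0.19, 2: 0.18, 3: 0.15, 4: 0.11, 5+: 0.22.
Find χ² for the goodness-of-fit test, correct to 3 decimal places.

Expected counts E_i = n·p_i: 140×0.15 = 21, 140×0.19 = 26.6, 140×0.18 = 25.2, 140×0.15 = 21, 140×0.11 = 15.4, 140×0.22 = 30.8.
χ² = (21−21)²/21 + (26−26.6)²/26.6 + (23−25.2)²/25.2 + (23−21)²/21 + (15−15.4)²/15.4 + (32−30.8)²/30.8
   = 0.0000 + 0.0135 + 0.1921 + 0.1905 + 0.0104 + 0.0468
Sum = 0.453

0.453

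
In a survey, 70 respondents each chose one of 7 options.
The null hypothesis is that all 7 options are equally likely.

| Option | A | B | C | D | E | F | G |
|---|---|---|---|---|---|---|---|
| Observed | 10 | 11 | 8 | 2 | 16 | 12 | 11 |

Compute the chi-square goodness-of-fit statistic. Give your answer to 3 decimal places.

Under H₀ each category has probability 1/7, so each expected count is 70/7 = 10.
A: (10 − 10)²/10 = 0/10 = 0.0000
B: (11 − 10)²/10 = 1/10 = 0.1000
C: (8 − 10)²/10 = 4/10 = 0.4000
D: (2 − 10)²/10 = 64/10 = 6.4000
E: (16 − 10)²/10 = 36/10 = 3.6000
F: (12 − 10)²/10 = 4/10 = 0.4000
G: (11 − 10)²/10 = 1/10 = 0.1000
Sum = 11.000

11.000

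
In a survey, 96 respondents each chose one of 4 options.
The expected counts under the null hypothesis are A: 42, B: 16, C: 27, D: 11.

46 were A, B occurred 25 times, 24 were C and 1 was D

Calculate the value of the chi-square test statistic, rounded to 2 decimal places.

14.87

χ² = (46−42)²/42 + (25−16)²/16 + (24−27)²/27 + (1−11)²/11
   = 0.381 + 5.063 + 0.333 + 9.091
Sum = 14.87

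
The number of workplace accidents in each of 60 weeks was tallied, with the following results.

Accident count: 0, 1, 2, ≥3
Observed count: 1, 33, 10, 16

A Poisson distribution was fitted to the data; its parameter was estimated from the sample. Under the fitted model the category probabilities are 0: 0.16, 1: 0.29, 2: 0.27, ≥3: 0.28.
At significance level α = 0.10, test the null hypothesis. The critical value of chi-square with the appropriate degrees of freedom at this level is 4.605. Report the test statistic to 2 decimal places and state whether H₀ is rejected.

Expected counts E_i = n·p_i: 60×0.16 = 9.6, 60×0.29 = 17.4, 60×0.27 = 16.2, 60×0.28 = 16.8.
χ² = (1−9.6)²/9.6 + (33−17.4)²/17.4 + (10−16.2)²/16.2 + (16−16.8)²/16.8
   = 7.704 + 13.986 + 2.373 + 0.038
Sum = 24.10
df = 2. Since 24.10 > 4.605, we reject H₀.

24.10; reject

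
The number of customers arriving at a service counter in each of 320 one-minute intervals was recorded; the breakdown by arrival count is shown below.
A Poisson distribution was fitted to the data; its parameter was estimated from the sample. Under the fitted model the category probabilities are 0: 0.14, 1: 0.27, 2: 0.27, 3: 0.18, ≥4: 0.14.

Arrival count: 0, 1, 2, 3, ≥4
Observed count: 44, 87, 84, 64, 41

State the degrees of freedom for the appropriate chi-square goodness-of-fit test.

There are k = 5 categories and 1 parameter estimated from the data, so df = 5 − 1 − 1 = 3.

3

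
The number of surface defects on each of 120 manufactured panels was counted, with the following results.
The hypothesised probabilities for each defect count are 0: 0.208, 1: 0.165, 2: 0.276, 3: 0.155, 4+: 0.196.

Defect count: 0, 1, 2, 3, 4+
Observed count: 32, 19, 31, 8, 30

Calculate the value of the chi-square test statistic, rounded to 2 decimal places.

Expected counts E_i = n·p_i: 120×0.208 = 24.96, 120×0.165 = 19.8, 120×0.276 = 33.12, 120×0.155 = 18.6, 120×0.196 = 23.52.
χ² = (32−24.96)²/24.96 + (19−19.8)²/19.8 + (31−33.12)²/33.12 + (8−18.6)²/18.6 + (30−23.52)²/23.52
   = 1.986 + 0.032 + 0.136 + 6.041 + 1.785
Sum = 9.98

9.98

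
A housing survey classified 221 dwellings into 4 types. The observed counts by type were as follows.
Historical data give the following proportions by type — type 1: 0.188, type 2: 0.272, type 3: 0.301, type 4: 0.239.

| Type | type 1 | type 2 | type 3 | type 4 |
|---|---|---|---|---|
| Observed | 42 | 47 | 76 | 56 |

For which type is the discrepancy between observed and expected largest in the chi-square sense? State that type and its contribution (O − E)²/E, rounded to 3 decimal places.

type 2, 2.860

Expected counts E_i = n·p_i: 221×0.188 = 41.548, 221×0.272 = 60.112, 221×0.301 = 66.521, 221×0.239 = 52.819.
type 1: (42 − 41.548)²/41.548 = 0.204304/41.548 = 0.0049
type 2: (47 − 60.112)²/60.112 = 171.924544/60.112 = 2.8601
type 3: (76 − 66.521)²/66.521 = 89.851441/66.521 = 1.3507
type 4: (56 − 52.819)²/52.819 = 10.118761/52.819 = 0.1916
The largest term is for type 2: 2.860.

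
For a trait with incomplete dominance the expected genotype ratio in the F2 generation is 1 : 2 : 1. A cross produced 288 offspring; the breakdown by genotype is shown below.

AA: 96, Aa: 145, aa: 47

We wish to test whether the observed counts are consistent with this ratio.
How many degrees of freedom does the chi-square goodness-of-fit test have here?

2

There are k = 3 categories and no parameters were estimated from the data, so df = 3 − 1 = 2.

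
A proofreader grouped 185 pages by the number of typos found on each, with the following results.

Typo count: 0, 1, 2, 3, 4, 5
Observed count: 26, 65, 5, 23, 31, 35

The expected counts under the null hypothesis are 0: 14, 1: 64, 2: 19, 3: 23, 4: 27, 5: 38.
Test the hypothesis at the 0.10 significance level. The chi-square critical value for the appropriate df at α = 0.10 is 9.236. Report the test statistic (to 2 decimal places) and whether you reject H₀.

21.45; reject

0: (26 − 14)²/14 = 144/14 = 10.286
1: (65 − 64)²/64 = 1/64 = 0.016
2: (5 − 19)²/19 = 196/19 = 10.316
3: (23 − 23)²/23 = 0/23 = 0.000
4: (31 − 27)²/27 = 16/27 = 0.593
5: (35 − 38)²/38 = 9/38 = 0.237
Sum = 21.45
df = 5. Since 21.45 > 9.236, we reject H₀.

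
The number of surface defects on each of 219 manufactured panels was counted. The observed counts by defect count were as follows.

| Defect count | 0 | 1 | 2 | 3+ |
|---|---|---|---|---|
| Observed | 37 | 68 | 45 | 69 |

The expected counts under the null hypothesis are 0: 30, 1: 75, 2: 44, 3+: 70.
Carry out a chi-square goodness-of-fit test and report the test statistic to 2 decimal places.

2.32

0: (37 − 30)²/30 = 49/30 = 1.633
1: (68 − 75)²/75 = 49/75 = 0.653
2: (45 − 44)²/44 = 1/44 = 0.023
3+: (69 − 70)²/70 = 1/70 = 0.014
Sum = 2.32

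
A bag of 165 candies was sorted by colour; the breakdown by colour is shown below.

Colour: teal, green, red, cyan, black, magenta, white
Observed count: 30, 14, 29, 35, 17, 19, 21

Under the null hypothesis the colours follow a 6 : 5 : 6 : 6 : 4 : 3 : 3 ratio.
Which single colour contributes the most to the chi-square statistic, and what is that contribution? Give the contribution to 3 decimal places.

Ratio total = 33. Expected counts: 165×6/33 = 30, 165×5/33 = 25, 165×6/33 = 30, 165×6/33 = 30, 165×4/33 = 20, 165×3/33 = 15, 165×3/33 = 15.
χ² = (30−30)²/30 + (14−25)²/25 + (29−30)²/30 + (35−30)²/30 + (17−20)²/20 + (19−15)²/15 + (21−15)²/15
   = 0.0000 + 4.8400 + 0.0333 + 0.8333 + 0.4500 + 1.0667 + 2.4000
The largest term is for green: 4.840.

green, 4.840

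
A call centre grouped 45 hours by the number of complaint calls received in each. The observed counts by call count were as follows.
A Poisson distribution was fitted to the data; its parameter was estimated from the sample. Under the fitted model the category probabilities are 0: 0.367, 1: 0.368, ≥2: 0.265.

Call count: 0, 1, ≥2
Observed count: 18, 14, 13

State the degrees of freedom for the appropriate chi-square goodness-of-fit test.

1

There are k = 3 categories and 1 parameter estimated from the data, so df = 3 − 1 − 1 = 1.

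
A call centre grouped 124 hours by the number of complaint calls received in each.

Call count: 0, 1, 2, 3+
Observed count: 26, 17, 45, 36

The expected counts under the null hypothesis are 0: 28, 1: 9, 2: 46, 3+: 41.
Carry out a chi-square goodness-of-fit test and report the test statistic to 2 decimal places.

7.89

cat         O        E   (O−E)²/E
0          26       28      0.143
1          17        9      7.111
2          45       46      0.022
3+         36       41      0.610
Sum = 7.89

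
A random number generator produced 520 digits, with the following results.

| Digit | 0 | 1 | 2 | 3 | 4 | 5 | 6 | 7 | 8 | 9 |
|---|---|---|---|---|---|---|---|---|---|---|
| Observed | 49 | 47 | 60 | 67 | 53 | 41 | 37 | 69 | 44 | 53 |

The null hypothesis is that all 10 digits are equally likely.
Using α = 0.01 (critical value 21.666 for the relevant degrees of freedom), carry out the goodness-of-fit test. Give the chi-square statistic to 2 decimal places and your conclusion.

19.69; do not reject

Under H₀ each category has probability 1/10, so each expected count is 520/10 = 52.
cat         O        E   (O−E)²/E
0          49       52      0.173
1          47       52      0.481
2          60       52      1.231
3          67       52      4.327
4          53       52      0.019
5          41       52      2.327
6          37       52      4.327
7          69       52      5.558
8          44       52      1.231
9          53       52      0.019
Sum = 19.69
df = 9. Since 19.69 < 21.666, we do not reject H₀.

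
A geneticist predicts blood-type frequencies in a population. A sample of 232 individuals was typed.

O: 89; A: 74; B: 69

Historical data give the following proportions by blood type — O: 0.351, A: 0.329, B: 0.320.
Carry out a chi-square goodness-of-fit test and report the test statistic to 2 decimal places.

Expected counts E_i = n·p_i: 232×0.351 = 81.432, 232×0.329 = 76.328, 232×0.320 = 74.24.
cat         O        E   (O−E)²/E
O          89   81.432      0.703
A          74   76.328      0.071
B          69    74.24      0.370
Sum = 1.14

1.14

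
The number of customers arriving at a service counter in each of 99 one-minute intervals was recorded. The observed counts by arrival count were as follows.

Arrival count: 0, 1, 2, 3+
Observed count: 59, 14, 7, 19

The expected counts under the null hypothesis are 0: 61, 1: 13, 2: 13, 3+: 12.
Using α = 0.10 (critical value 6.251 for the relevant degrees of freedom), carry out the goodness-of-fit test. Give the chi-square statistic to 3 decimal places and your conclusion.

6.995; reject

χ² = (59−61)²/61 + (14−13)²/13 + (7−13)²/13 + (19−12)²/12
   = 0.0656 + 0.0769 + 2.7692 + 4.0833
Sum = 6.995
df = 3. Since 6.995 > 6.251, we reject H₀.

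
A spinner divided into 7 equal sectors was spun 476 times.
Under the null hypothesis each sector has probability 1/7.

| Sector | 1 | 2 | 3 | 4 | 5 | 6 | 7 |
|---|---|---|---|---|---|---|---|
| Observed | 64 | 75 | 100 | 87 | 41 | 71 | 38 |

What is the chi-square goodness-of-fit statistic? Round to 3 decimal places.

Expected count for each of the 7 categories: 476/7 = 68.
χ² = (64−68)²/68 + (75−68)²/68 + (100−68)²/68 + (87−68)²/68 + (41−68)²/68 + (71−68)²/68 + (38−68)²/68
   = 0.2353 + 0.7206 + 15.0588 + 5.3088 + 10.7206 + 0.1324 + 13.2353
Sum = 45.412

45.412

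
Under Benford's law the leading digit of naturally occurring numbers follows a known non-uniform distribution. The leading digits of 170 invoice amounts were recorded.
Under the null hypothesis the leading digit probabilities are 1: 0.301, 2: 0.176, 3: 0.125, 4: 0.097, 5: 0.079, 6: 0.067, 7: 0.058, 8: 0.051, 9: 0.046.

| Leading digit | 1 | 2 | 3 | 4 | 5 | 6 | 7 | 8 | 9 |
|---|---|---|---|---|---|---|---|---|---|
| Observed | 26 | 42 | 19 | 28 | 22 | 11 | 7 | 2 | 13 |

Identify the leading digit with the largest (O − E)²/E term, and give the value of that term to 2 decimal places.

Expected counts E_i = n·p_i: 170×0.301 = 51.17, 170×0.176 = 29.92, 170×0.125 = 21.25, 170×0.097 = 16.49, 170×0.079 = 13.43, 170×0.067 = 11.39, 170×0.058 = 9.86, 170×0.051 = 8.67, 170×0.046 = 7.82.
1: (26 − 51.17)²/51.17 = 633.5289/51.17 = 12.381
2: (42 − 29.92)²/29.92 = 145.9264/29.92 = 4.877
3: (19 − 21.25)²/21.25 = 5.0625/21.25 = 0.238
4: (28 − 16.49)²/16.49 = 132.4801/16.49 = 8.034
5: (22 − 13.43)²/13.43 = 73.4449/13.43 = 5.469
6: (11 − 11.39)²/11.39 = 0.1521/11.39 = 0.013
7: (7 − 9.86)²/9.86 = 8.1796/9.86 = 0.830
8: (2 − 8.67)²/8.67 = 44.4889/8.67 = 5.131
9: (13 − 7.82)²/7.82 = 26.8324/7.82 = 3.431
The largest term is for 1: 12.38.

1, 12.38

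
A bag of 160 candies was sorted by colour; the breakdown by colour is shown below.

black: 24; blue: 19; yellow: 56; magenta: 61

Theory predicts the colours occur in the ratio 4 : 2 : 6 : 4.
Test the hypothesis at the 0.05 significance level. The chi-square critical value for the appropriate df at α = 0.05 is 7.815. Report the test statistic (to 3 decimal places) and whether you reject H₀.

17.742; reject

Ratio total = 16. Expected counts: 160×4/16 = 40, 160×2/16 = 20, 160×6/16 = 60, 160×4/16 = 40.
χ² = (24−40)²/40 + (19−20)²/20 + (56−60)²/60 + (61−40)²/40
   = 6.4000 + 0.0500 + 0.2667 + 11.0250
Sum = 17.742
df = 3. Since 17.742 > 7.815, we reject H₀.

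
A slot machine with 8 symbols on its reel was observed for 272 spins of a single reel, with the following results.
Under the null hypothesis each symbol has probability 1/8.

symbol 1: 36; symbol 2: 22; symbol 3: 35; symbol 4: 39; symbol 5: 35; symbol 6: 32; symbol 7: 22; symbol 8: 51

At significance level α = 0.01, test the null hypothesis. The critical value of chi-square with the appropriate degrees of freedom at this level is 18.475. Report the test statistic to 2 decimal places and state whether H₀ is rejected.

18.00; do not reject

Expected count for each of the 8 categories: 272/8 = 34.
symbol 1: (36 − 34)²/34 = 4/34 = 0.118
symbol 2: (22 − 34)²/34 = 144/34 = 4.235
symbol 3: (35 − 34)²/34 = 1/34 = 0.029
symbol 4: (39 − 34)²/34 = 25/34 = 0.735
symbol 5: (35 − 34)²/34 = 1/34 = 0.029
symbol 6: (32 − 34)²/34 = 4/34 = 0.118
symbol 7: (22 − 34)²/34 = 144/34 = 4.235
symbol 8: (51 − 34)²/34 = 289/34 = 8.500
Sum = 18.00
df = 7. Since 18.00 < 18.475, we do not reject H₀.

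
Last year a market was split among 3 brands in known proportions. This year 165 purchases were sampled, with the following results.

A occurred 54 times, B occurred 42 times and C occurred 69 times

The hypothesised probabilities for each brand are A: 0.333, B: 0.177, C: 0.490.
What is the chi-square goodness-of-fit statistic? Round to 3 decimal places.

Expected counts E_i = n·p_i: 165×0.333 = 54.945, 165×0.177 = 29.205, 165×0.490 = 80.85.
χ² = (54−54.945)²/54.945 + (42−29.205)²/29.205 + (69−80.85)²/80.85
   = 0.0163 + 5.6056 + 1.7368
Sum = 7.359

7.359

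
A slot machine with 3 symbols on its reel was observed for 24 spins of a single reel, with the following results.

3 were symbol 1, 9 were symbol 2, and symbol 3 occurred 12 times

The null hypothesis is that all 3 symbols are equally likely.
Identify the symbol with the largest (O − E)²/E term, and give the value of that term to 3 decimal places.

Expected count for each of the 3 categories: 24/3 = 8.
cat           O        E   (O−E)²/E
symbol 1      3        8     3.1250
symbol 2      9        8     0.1250
symbol 3     12        8     2.0000
The largest term is for symbol 1: 3.125.

symbol 1, 3.125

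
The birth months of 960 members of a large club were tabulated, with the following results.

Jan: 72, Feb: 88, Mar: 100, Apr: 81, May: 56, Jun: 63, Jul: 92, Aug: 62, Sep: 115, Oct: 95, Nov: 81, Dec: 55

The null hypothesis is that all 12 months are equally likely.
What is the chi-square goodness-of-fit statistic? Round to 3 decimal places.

49.225

Expected count for each of the 12 categories: 960/12 = 80.
cat         O        E   (O−E)²/E
Jan        72       80     0.8000
Feb        88       80     0.8000
Mar       100       80     5.0000
Apr        81       80     0.0125
May        56       80     7.2000
Jun        63       80     3.6125
Jul        92       80     1.8000
Aug        62       80     4.0500
Sep       115       80    15.3125
Oct        95       80     2.8125
Nov        81       80     0.0125
Dec        55       80     7.8125
Sum = 49.225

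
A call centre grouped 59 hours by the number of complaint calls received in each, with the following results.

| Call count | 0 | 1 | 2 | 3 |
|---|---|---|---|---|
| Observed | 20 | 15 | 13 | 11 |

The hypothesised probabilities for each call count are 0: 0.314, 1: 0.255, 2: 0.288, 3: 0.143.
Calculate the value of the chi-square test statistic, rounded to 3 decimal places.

Expected counts E_i = n·p_i: 59×0.314 = 18.526, 59×0.255 = 15.045, 59×0.288 = 16.992, 59×0.143 = 8.437.
cat         O        E   (O−E)²/E
0          20   18.526     0.1173
1          15   15.045     0.0001
2          13   16.992     0.9379
3          11    8.437     0.7786
Sum = 1.834

1.834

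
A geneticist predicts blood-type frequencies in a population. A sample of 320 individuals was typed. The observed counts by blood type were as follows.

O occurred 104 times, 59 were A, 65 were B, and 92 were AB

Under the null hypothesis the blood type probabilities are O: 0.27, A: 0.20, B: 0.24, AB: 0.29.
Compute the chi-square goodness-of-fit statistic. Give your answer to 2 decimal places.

Expected counts E_i = n·p_i: 320×0.27 = 86.4, 320×0.20 = 64, 320×0.24 = 76.8, 320×0.29 = 92.8.
O: (104 − 86.4)²/86.4 = 309.76/86.4 = 3.585
A: (59 − 64)²/64 = 25/64 = 0.391
B: (65 − 76.8)²/76.8 = 139.24/76.8 = 1.813
AB: (92 − 92.8)²/92.8 = 0.64/92.8 = 0.007
Sum = 5.80

5.80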